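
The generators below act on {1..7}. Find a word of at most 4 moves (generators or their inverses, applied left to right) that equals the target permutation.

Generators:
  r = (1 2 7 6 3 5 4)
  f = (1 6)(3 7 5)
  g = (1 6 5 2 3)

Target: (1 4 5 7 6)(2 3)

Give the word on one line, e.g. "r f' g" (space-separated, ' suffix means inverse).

  after r': (1 4 5 3 6 7 2)
  after f: (1 4 3)(2 6 5 7)
  after g': (1 4 2)(5 7)
  after g': (1 4 5 7 6)(2 3)

r' f g' g'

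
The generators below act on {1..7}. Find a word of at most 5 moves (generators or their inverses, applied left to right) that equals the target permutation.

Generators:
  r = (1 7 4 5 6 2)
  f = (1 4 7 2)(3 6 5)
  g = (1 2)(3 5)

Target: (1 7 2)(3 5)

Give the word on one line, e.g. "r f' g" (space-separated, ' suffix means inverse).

f' g f f

  after f': (1 2 7 4)(3 5 6)
  after g: (2 7 4)(5 6)
  after f: (1 4)(3 6)
  after f: (1 7 2)(3 5)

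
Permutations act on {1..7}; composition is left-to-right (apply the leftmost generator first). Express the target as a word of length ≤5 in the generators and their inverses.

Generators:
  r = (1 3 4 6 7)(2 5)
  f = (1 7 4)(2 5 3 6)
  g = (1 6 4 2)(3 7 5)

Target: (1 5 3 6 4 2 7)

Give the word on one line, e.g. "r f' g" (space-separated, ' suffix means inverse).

g' g' f' g

  after g': (1 2 4 6)(3 5 7)
  after g': (1 4)(2 6)(3 7 5)
  after f': (1 7 2 3)
  after g: (1 5 3 6 4 2 7)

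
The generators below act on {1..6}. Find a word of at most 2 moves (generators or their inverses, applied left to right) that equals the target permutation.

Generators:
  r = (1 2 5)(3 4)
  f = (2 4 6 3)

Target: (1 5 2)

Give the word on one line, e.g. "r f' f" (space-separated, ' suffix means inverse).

  after r: (1 2 5)(3 4)
  after r: (1 5 2)

r r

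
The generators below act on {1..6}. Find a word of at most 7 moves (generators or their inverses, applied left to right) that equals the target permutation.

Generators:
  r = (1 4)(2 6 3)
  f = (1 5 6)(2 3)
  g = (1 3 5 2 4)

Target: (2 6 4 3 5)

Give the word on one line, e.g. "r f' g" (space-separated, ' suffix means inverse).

g' f r r r

  after g': (1 4 2 5 3)
  after f: (1 4 3 5 2 6)
  after r: (2 3 5 6 4)
  after r: (1 4 6)(3 5)
  after r: (2 6 4 3 5)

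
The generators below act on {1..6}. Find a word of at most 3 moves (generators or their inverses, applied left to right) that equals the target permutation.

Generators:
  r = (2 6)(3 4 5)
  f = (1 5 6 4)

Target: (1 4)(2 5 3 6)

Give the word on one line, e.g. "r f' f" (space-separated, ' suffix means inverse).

r f'

  after r: (2 6)(3 4 5)
  after f': (1 4)(2 5 3 6)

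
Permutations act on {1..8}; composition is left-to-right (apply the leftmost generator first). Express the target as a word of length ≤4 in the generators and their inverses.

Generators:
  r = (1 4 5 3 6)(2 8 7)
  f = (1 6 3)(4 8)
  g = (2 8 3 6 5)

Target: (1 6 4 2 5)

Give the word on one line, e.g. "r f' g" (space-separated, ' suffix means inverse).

f g' f'

  after f: (1 6 3)(4 8)
  after g': (1 3)(2 5 6 8 4)
  after f': (1 6 4 2 5)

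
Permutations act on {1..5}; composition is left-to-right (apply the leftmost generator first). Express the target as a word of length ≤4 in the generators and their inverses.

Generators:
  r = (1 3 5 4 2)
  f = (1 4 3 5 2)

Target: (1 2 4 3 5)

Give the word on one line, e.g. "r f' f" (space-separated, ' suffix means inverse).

f' f' r r

  after f': (1 2 5 3 4)
  after f': (1 5 4 2 3)
  after r: (1 4)(2 5)
  after r: (1 2 4 3 5)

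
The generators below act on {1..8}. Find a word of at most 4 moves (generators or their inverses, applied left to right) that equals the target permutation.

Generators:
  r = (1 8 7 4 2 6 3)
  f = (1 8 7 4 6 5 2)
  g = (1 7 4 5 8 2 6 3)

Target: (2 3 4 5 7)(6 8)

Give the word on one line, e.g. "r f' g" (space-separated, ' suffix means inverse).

r g f

  after r: (1 8 7 4 2 6 3)
  after g: (1 2 3 7 5 8 4 6)
  after f: (2 3 4 5 7)(6 8)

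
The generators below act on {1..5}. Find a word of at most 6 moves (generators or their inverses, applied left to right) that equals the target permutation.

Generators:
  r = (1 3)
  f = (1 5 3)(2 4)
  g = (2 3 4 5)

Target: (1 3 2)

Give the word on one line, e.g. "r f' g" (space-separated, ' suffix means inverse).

f g' r g'

  after f: (1 5 3)(2 4)
  after g': (1 4 5 2 3)
  after r: (1 4 5 2)
  after g': (1 3 2)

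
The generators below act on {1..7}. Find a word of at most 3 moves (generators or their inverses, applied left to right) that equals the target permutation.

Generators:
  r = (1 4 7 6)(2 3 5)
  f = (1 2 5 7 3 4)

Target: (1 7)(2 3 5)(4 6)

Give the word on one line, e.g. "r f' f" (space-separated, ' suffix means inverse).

r' r'

  after r': (1 6 7 4)(2 5 3)
  after r': (1 7)(2 3 5)(4 6)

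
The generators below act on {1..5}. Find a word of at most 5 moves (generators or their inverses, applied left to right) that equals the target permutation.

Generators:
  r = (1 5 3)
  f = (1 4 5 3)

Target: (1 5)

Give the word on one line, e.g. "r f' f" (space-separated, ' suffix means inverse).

r' f' f' r f

  after r': (1 3 5)
  after f': (1 5 3 4)
  after f': (1 4 3)
  after r: (1 4)(3 5)
  after f: (1 5)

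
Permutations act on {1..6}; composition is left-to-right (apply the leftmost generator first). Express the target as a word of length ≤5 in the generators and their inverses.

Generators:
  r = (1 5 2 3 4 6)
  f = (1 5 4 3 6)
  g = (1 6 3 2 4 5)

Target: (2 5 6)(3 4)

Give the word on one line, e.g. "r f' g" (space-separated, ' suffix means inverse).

g' g' r f

  after g': (1 5 4 2 3 6)
  after g': (1 4 3)(2 6 5)
  after r: (1 6 2)(3 5)
  after f: (2 5 6)(3 4)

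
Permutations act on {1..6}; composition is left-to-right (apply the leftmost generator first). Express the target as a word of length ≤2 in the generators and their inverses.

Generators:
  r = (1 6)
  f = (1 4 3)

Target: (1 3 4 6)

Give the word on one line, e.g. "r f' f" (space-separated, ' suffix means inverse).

f' r'

  after f': (1 3 4)
  after r': (1 3 4 6)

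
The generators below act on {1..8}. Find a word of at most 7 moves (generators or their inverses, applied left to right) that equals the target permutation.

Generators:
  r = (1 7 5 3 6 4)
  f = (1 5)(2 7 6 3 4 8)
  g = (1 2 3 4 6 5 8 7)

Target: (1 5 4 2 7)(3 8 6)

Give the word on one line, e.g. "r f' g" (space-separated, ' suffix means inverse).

  after r: (1 7 5 3 6 4)
  after r: (1 5 6)(3 4 7)
  after r: (1 3)(4 5)(6 7)
  after f': (1 6 2 8 4)(3 5)
  after g: (1 5 4 2 7)(3 8 6)

r r r f' g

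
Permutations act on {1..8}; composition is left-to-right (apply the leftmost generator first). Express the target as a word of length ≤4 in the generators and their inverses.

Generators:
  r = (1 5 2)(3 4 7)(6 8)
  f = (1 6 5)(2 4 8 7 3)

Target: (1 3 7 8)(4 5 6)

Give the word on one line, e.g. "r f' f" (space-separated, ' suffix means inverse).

r' f r r

  after r': (1 2 5)(3 7 4)(6 8)
  after f: (1 4 2)(5 6 7 8)
  after r: (1 7 6 3 4)(2 5 8)
  after r: (1 3 7 8)(4 5 6)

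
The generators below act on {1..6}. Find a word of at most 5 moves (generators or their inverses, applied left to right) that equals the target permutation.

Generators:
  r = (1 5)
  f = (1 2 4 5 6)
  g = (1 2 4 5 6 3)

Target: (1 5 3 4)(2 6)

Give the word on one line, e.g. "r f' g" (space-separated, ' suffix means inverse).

  after g: (1 2 4 5 6 3)
  after g: (1 4 6)(2 5 3)
  after f: (1 5 3 4)(2 6)

g g f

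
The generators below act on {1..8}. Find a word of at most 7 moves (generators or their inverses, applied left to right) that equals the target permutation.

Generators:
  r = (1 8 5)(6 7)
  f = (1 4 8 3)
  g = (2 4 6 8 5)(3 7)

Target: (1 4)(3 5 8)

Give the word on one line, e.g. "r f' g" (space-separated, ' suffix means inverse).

  after f': (1 3 8 4)
  after r': (1 3)(4 5 8)(6 7)
  after f': (1 8)(4 5)(6 7)
  after f': (1 4 5)(3 8)(6 7)
  after r: (1 4)(3 5 8)

f' r' f' f' r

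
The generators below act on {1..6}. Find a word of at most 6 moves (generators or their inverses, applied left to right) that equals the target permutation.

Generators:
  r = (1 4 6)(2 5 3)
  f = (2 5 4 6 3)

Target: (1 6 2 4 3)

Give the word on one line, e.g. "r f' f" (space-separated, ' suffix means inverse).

f f f r'

  after f: (2 5 4 6 3)
  after f: (2 4 3 5 6)
  after f: (2 6 5 3 4)
  after r': (1 6 2 4 3)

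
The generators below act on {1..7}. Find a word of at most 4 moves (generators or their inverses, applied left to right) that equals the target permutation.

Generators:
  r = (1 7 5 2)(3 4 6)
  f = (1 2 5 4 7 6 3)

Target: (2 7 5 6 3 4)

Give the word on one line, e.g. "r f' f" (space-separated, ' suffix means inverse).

  after f': (1 3 6 7 4 5 2)
  after f': (1 6 4 2 3 7 5)
  after r: (1 3 5 7 2 4)
  after f: (2 7 5 6 3 4)

f' f' r f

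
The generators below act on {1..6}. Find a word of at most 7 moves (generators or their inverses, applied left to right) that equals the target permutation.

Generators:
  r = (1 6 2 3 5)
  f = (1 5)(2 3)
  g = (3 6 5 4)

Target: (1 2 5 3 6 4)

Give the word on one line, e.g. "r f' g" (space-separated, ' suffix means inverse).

  after f': (1 5)(2 3)
  after r: (2 5 6)
  after r: (1 6 3 5 2)
  after g': (1 3 6 4 5 2)
  after f': (1 2 5 3 6 4)

f' r r g' f'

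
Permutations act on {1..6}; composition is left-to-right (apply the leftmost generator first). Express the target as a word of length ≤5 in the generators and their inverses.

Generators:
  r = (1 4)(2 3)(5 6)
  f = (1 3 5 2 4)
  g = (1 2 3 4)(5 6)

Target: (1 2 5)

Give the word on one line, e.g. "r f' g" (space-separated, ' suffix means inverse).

f' g' g'

  after f': (1 4 2 5 3)
  after g': (1 3 4)(2 6 5)
  after g': (1 2 5)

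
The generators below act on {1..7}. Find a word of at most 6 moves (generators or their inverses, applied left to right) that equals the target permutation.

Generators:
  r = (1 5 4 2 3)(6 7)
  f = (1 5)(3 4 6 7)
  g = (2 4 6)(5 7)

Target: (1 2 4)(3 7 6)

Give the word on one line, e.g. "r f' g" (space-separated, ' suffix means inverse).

  after g': (2 6 4)(5 7)
  after r: (1 5 6 2 7 4 3)
  after r: (1 4)(2 6 3 5 7)
  after g': (1 2 4)(3 7 6)

g' r r g'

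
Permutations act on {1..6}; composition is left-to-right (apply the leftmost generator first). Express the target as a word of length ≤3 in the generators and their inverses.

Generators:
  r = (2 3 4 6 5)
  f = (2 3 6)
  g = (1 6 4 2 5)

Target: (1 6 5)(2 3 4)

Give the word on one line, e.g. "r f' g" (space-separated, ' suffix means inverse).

f g

  after f: (2 3 6)
  after g: (1 6 5)(2 3 4)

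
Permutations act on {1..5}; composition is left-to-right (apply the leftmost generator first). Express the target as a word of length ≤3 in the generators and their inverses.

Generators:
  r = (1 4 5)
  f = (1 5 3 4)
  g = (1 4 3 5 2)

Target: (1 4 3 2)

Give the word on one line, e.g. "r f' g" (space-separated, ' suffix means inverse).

g g f

  after g: (1 4 3 5 2)
  after g: (1 3 2 4 5)
  after f: (1 4 3 2)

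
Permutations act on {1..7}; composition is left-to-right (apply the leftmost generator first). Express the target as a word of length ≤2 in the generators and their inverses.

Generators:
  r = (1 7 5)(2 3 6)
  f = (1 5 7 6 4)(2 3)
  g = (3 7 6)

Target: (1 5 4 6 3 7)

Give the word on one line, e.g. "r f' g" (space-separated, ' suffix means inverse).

r f'

  after r: (1 7 5)(2 3 6)
  after f': (1 5 4 6 3 7)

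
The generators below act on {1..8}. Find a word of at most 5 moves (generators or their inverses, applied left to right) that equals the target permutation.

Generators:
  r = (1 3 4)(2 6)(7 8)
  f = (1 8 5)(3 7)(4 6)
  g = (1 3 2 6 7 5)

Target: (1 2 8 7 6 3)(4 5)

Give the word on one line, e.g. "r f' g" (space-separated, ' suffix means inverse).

r g r' g'

  after r: (1 3 4)(2 6)(7 8)
  after g: (1 2 7 8 5)(3 4)
  after r': (1 6 2 8 5 4)
  after g': (1 2 8 7 6 3)(4 5)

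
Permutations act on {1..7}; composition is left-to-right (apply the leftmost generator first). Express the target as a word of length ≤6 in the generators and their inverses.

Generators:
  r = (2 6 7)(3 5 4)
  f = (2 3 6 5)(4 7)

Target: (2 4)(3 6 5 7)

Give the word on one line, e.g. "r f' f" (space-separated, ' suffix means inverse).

f r' f f

  after f: (2 3 6 5)(4 7)
  after r': (2 4 6 3)(5 7)
  after f: (2 7)(4 5)
  after f: (2 4)(3 6 5 7)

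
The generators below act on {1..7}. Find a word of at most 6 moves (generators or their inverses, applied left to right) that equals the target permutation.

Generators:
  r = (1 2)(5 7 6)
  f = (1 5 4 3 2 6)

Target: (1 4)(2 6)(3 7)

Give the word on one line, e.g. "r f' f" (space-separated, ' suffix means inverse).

r' f r f r

  after r': (1 2)(5 6 7)
  after f: (1 6 7 4 3 2 5)
  after r: (1 5 2 7 4 3)
  after f: (1 4 2 7 3 5 6)
  after r: (1 4)(2 6)(3 7)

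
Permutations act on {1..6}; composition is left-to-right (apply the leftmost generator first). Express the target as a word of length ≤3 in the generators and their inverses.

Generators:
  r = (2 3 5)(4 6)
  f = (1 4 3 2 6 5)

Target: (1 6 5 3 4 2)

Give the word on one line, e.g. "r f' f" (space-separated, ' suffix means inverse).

r' f r

  after r': (2 5 3)(4 6)
  after f: (1 4 5 2)(3 6)
  after r: (1 6 5 3 4 2)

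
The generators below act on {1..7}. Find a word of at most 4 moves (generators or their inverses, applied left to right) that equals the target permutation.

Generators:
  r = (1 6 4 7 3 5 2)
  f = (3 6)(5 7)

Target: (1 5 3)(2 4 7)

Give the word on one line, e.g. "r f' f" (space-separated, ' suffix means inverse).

  after r: (1 6 4 7 3 5 2)
  after r: (1 4 3 2 6 7 5)
  after r: (1 7 2 4 5 6 3)
  after f: (1 5 3)(2 4 7)

r r r f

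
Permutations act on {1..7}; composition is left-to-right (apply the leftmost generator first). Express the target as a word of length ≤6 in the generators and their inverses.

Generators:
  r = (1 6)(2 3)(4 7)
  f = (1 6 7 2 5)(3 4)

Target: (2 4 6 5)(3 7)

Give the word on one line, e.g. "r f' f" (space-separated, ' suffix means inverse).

r f' r r

  after r: (1 6)(2 3)(4 7)
  after f': (2 4 6 5)(3 7)
  after r: (1 6 5 3 4)(2 7)
  after r: (2 4 6 5)(3 7)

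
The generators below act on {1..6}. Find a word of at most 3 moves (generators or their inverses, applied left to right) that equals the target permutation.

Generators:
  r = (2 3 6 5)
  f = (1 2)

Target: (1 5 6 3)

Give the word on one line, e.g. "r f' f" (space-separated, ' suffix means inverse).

f r' f

  after f: (1 2)
  after r': (1 5 6 3 2)
  after f: (1 5 6 3)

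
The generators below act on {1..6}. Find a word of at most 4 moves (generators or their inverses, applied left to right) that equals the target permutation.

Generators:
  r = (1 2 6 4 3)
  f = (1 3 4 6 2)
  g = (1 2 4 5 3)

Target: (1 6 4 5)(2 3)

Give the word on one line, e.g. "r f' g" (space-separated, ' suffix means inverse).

g f'

  after g: (1 2 4 5 3)
  after f': (1 6 4 5)(2 3)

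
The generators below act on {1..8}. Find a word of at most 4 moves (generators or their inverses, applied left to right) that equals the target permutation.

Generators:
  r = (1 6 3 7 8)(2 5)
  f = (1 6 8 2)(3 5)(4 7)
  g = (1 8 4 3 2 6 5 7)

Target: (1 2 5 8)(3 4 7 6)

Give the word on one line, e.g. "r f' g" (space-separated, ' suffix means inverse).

f f r f'

  after f: (1 6 8 2)(3 5)(4 7)
  after f: (1 8)(2 6)
  after r: (2 3 7 8 6 5)
  after f': (1 2 5 8)(3 4 7 6)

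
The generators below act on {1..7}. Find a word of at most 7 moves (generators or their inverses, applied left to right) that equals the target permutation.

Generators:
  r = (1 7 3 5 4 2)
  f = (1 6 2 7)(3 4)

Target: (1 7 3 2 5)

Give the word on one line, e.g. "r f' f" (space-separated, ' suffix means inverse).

f r r f f

  after f: (1 6 2 7)(3 4)
  after r: (1 6)(2 3)(4 5)
  after r: (1 6 7 3)(2 5)
  after f: (1 2 5 7 4 3 6)
  after f: (1 7 3 2 5)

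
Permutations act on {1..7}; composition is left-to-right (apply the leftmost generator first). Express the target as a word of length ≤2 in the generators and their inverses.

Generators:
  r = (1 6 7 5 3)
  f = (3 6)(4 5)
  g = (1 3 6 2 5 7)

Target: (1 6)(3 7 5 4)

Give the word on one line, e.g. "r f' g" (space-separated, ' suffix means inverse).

f r

  after f: (3 6)(4 5)
  after r: (1 6)(3 7 5 4)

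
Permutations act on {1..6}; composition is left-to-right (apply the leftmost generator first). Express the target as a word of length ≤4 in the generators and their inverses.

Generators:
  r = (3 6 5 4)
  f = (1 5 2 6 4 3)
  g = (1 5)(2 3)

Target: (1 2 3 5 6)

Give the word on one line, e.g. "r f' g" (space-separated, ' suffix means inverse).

  after g: (1 5)(2 3)
  after f': (2 4 6)(3 5)
  after g': (1 5 2 4 6 3)
  after f: (1 2 3 5 6)

g f' g' f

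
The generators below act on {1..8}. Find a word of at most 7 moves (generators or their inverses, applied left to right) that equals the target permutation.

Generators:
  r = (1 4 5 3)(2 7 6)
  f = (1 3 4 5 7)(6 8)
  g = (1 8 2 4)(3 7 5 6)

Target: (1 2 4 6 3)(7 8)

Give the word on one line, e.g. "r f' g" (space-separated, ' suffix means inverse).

g' g' f' f' f'

  after g': (1 4 2 8)(3 6 5 7)
  after g': (1 2)(3 5)(4 8)(6 7)
  after f': (1 2 7 8 3 4 6 5)
  after f': (1 2 5 7 6 4 8)
  after f': (1 2 4 6 3)(7 8)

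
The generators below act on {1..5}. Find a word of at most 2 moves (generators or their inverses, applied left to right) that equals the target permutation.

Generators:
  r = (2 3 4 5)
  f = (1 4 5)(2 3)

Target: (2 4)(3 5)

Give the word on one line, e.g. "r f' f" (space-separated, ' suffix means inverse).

  after r: (2 3 4 5)
  after r: (2 4)(3 5)

r r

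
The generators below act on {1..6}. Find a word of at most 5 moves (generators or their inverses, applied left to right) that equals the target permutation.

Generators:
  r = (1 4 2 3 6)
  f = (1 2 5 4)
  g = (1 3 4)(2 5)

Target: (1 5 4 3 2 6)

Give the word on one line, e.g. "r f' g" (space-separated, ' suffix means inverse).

r r f

  after r: (1 4 2 3 6)
  after r: (1 2 6 4 3)
  after f: (1 5 4 3 2 6)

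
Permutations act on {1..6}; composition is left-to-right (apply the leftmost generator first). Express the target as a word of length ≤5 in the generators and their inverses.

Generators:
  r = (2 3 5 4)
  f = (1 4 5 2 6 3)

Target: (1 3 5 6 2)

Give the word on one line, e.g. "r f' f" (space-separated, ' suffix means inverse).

r r r f'

  after r: (2 3 5 4)
  after r: (2 5)(3 4)
  after r: (2 4 5 3)
  after f': (1 3 5 6 2)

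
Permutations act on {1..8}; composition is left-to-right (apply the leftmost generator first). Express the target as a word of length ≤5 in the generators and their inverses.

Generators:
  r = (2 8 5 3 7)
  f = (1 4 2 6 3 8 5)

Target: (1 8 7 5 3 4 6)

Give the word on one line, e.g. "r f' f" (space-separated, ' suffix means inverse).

  after r: (2 8 5 3 7)
  after f': (1 5 6 2 3 7 4)
  after f': (1 8 3 7)(2 6 4 5)
  after r: (1 5 8 7)(2 6 4 3)
  after f': (1 8 7 5 3 4 6)

r f' f' r f'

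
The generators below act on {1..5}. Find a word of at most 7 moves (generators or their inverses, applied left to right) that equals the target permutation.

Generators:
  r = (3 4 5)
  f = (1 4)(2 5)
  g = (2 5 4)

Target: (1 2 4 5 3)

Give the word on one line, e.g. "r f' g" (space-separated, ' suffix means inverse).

r f g f' f'

  after r: (3 4 5)
  after f: (1 4 2 5 3)
  after g: (1 2 4 5 3)
  after f': (1 5 3 4 2)
  after f': (1 2 4 5 3)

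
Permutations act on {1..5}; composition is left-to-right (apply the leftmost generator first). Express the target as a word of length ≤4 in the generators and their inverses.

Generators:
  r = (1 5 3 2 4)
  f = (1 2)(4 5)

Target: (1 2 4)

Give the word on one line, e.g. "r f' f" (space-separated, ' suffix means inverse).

  after r: (1 5 3 2 4)
  after r: (1 3 4 5 2)
  after f': (1 3 5)
  after r: (1 2 4)

r r f' r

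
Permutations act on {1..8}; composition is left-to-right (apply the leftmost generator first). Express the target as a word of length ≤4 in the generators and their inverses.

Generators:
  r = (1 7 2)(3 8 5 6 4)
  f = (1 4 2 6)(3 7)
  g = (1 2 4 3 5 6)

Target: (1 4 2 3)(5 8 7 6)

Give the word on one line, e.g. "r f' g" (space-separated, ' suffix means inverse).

r' f'

  after r': (1 2 7)(3 4 6 5 8)
  after f': (1 4 2 3)(5 8 7 6)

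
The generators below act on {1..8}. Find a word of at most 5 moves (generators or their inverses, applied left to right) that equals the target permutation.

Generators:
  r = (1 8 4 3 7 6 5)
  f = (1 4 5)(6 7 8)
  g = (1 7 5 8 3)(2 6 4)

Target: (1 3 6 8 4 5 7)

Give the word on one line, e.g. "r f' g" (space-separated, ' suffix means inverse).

f f r' f r'

  after f: (1 4 5)(6 7 8)
  after f: (1 5 4)(6 8 7)
  after r': (1 6)(3 4 5 8)
  after f: (1 7 8 3 5 6 4)
  after r': (1 3 6 8 4 5 7)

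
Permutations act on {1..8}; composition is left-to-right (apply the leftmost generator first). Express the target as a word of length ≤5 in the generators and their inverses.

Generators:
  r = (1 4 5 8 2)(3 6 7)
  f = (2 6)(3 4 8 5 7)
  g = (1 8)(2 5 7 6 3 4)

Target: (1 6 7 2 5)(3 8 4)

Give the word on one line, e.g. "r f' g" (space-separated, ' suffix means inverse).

g' r' r' g' r

  after g': (1 8)(2 4 3 6 7 5)
  after r': (1 5 8 2)(4 7)
  after r': (1 4 6 3 7)
  after g': (1 3 5 2 4 7 8)
  after r: (1 6 7 2 5)(3 8 4)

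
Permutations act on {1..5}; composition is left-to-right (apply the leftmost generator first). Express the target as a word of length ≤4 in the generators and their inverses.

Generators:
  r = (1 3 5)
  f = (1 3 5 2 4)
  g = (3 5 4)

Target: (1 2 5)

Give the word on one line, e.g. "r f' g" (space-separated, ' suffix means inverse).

f g' f' r

  after f: (1 3 5 2 4)
  after g': (1 4)(2 5)
  after f': (1 2 3)
  after r: (1 2 5)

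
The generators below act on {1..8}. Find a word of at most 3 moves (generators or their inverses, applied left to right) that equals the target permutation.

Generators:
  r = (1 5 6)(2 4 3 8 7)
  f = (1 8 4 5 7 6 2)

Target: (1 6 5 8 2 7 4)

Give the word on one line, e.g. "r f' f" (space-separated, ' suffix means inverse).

  after f': (1 2 6 7 5 4 8)
  after f': (1 6 5 8 2 7 4)

f' f'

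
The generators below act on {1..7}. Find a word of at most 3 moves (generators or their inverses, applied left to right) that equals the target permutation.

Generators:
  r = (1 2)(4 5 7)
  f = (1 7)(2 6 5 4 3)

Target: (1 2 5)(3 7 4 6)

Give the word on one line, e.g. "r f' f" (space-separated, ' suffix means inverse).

f' f' r

  after f': (1 7)(2 3 4 5 6)
  after f': (2 4 6 3 5)
  after r: (1 2 5)(3 7 4 6)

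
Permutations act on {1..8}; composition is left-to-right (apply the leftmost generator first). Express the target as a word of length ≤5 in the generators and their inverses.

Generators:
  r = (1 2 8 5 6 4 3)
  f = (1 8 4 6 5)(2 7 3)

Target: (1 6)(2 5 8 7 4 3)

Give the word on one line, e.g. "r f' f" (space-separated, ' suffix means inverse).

  after f': (1 5 6 4 8)(2 3 7)
  after r': (1 8 3 7)(2 4)
  after f: (1 4 7 8 2 6 5)
  after f: (1 6)(2 5 8 7 4 3)

f' r' f f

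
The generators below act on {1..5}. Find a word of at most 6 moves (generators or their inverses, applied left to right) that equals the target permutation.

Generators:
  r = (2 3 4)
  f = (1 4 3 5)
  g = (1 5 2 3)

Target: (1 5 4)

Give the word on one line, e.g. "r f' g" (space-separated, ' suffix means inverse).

f g' f' r' f'

  after f: (1 4 3 5)
  after g': (1 4 2 5 3)
  after f': (2 3 5 4)
  after r': (3 5)
  after f': (1 5 4)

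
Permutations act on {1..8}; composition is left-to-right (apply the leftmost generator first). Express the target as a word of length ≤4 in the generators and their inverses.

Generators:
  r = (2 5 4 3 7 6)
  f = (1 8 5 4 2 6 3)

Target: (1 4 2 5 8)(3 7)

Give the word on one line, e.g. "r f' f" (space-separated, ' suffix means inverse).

  after f': (1 3 6 2 4 5 8)
  after r': (1 4 2 5 8)(3 7)

f' r'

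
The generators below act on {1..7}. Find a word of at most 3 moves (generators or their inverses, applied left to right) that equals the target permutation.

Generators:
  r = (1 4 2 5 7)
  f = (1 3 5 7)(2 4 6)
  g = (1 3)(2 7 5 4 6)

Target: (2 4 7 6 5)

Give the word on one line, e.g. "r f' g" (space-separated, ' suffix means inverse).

  after g': (1 3)(2 6 4 5 7)
  after g': (2 4 7 6 5)

g' g'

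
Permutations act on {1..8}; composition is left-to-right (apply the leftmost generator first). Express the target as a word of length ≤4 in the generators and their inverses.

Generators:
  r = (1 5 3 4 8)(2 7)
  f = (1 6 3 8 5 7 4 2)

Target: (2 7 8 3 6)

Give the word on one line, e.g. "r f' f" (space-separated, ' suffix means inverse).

  after f: (1 6 3 8 5 7 4 2)
  after r': (1 6 5 2 8)(3 4 7)
  after r': (1 6)(2 4)(5 7)
  after f': (2 7 8 3 6)

f r' r' f'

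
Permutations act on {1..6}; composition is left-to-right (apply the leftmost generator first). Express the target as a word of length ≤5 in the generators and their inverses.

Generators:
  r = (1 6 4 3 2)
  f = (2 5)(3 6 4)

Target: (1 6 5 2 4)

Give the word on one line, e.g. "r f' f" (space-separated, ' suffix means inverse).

r f r f' r'

  after r: (1 6 4 3 2)
  after f: (1 4 6 3 5 2)
  after r: (1 3 5)(2 6)
  after f': (1 4 6 5)(2 3)
  after r': (1 6 5 2 4)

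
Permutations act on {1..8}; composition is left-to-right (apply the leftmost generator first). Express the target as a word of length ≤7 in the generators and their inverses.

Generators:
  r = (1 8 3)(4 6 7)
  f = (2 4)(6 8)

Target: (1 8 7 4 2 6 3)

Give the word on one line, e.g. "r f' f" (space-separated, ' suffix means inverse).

  after f: (2 4)(6 8)
  after r': (1 3 8 4 2 7 6)
  after f': (1 3 6)(2 7 8)
  after f': (1 3 8 4 2 7 6)
  after r': (1 8 7 4 2 6 3)

f r' f' f' r'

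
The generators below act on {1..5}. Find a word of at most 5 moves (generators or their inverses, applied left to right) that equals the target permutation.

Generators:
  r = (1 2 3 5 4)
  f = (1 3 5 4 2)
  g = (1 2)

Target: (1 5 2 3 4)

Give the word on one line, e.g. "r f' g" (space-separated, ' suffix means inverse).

  after f: (1 3 5 4 2)
  after g': (1 3 5 4)
  after g': (1 3 5 4 2)
  after f: (1 5 2 3 4)

f g' g' f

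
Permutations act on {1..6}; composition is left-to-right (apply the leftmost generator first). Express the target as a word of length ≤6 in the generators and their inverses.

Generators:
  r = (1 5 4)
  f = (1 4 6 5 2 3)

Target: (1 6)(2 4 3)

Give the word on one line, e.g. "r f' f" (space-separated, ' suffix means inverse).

r f' r' r'

  after r: (1 5 4)
  after f': (1 6 4 3 2 5)
  after r': (1 6 5 4 3 2)
  after r': (1 6)(2 4 3)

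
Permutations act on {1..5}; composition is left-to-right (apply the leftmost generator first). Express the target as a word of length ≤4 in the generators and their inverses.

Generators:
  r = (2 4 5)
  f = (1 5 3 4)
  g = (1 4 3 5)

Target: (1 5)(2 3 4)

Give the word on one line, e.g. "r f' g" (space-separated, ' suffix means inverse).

r' g'

  after r': (2 5 4)
  after g': (1 5)(2 3 4)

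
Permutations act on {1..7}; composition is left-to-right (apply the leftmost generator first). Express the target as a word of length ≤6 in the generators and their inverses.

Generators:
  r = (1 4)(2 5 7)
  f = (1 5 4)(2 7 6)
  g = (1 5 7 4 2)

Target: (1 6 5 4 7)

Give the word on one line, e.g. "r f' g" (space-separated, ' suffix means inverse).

g' f' r r

  after g': (1 2 4 7 5)
  after f': (1 6 7)(2 5 4)
  after r: (1 6 2 7 4 5)
  after r: (1 6 5 4 7)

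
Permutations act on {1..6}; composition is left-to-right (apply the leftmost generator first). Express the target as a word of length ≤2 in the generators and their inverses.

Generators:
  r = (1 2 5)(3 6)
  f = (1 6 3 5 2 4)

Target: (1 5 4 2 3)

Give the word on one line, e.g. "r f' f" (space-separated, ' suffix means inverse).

  after r: (1 2 5)(3 6)
  after f': (1 5 4 2 3)

r f'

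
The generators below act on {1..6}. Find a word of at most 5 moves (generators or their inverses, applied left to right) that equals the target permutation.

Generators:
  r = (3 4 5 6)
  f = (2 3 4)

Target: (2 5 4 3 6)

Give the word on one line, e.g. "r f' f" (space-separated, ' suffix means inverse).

f r r f

  after f: (2 3 4)
  after r: (2 4)(3 5 6)
  after r: (2 5 3 6 4)
  after f: (2 5 4 3 6)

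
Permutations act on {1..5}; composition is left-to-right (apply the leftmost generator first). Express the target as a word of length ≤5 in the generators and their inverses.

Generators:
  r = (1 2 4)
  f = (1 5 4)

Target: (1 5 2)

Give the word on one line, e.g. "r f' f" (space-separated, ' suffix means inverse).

  after f: (1 5 4)
  after r: (1 5)(2 4)
  after r: (1 5 2)

f r r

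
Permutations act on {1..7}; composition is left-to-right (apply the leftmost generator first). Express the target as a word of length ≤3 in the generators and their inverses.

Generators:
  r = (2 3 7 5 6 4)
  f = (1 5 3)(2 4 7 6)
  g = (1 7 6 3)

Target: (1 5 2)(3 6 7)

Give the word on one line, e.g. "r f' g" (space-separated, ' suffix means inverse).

r f

  after r: (2 3 7 5 6 4)
  after f: (1 5 2)(3 6 7)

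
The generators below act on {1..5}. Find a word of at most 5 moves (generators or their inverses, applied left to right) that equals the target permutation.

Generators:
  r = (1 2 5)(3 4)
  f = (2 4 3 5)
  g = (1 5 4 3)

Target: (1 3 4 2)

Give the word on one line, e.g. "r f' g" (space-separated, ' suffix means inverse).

g' f' r' g' r'

  after g': (1 3 4 5)
  after f': (1 4 3 2 5)
  after r': (1 3)
  after g': (1 4 5)
  after r': (1 3 4 2)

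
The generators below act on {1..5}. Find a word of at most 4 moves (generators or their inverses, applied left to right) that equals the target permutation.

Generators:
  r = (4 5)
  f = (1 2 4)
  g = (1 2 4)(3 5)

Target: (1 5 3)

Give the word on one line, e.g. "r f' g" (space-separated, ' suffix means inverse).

  after g': (1 4 2)(3 5)
  after r': (1 5 3 4 2)
  after f': (1 5 3 2 4)
  after f': (1 5 3)

g' r' f' f'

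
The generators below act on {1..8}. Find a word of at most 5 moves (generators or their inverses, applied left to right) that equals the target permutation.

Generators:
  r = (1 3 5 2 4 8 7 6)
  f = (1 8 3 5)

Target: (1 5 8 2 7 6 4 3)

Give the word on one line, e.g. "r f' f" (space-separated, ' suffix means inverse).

  after f: (1 8 3 5)
  after r': (1 4 2 5 6 7 8)
  after f: (1 4 2)(3 5 6 7)
  after r': (1 2 6 8 4 5 7)
  after r': (1 5 8 2 7 6 4 3)

f r' f r' r'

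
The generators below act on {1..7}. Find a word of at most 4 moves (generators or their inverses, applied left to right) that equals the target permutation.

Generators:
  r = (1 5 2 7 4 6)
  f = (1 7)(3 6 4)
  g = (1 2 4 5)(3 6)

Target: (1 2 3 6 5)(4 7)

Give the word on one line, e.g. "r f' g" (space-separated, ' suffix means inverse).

r r f

  after r: (1 5 2 7 4 6)
  after r: (1 2 4)(5 7 6)
  after f: (1 2 3 6 5)(4 7)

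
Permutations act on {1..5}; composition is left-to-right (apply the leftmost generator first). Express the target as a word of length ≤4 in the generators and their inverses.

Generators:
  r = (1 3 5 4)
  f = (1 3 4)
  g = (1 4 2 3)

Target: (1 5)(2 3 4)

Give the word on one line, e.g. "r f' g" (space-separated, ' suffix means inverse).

r r f g

  after r: (1 3 5 4)
  after r: (1 5)(3 4)
  after f: (1 5 3)
  after g: (1 5)(2 3 4)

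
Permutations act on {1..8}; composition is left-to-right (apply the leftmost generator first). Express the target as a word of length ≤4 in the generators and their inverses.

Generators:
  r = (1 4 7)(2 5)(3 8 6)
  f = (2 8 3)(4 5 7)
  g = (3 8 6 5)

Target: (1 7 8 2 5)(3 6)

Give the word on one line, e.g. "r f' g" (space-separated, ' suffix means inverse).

  after f': (2 3 8)(4 7 5)
  after g': (2 5 4 7 6 8)
  after r: (1 4)(3 8 5 7)
  after r: (1 7 8 2 5)(3 6)

f' g' r r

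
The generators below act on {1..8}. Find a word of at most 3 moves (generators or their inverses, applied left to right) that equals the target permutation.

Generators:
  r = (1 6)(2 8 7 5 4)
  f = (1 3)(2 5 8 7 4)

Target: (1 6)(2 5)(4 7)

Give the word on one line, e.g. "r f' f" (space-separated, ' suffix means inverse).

  after f': (1 3)(2 4 7 8 5)
  after f': (2 7 5 4 8)
  after r: (1 6)(2 5)(4 7)

f' f' r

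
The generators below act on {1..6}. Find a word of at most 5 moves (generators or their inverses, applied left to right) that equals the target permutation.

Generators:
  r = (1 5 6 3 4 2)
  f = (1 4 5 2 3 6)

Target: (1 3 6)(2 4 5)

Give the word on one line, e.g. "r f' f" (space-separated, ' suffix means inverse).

f f r r

  after f: (1 4 5 2 3 6)
  after f: (1 5 3)(2 6 4)
  after r: (1 6 2 3 5 4)
  after r: (1 3 6)(2 4 5)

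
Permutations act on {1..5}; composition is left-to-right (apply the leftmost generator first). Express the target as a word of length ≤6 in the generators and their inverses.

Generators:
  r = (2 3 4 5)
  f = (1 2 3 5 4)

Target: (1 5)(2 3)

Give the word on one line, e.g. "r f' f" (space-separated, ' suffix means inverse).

  after f': (1 4 5 3 2)
  after f': (1 5 2 4 3)
  after f': (1 3 4 2 5)
  after r: (1 4 3 5)
  after r: (1 5)(2 3)

f' f' f' r r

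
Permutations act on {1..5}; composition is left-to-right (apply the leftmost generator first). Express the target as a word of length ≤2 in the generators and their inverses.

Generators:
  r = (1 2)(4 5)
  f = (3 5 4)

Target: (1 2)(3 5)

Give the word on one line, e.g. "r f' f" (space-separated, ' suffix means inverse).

r f

  after r: (1 2)(4 5)
  after f: (1 2)(3 5)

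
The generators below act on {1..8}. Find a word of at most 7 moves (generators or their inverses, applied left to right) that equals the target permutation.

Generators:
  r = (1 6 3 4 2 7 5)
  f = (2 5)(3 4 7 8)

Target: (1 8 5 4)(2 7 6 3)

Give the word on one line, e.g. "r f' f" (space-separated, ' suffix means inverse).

  after r': (1 5 7 2 4 3 6)
  after f: (1 2 7 5 8 3 6)
  after r: (1 7)(2 5 8 4)
  after f: (1 8 7)(3 4 5)
  after r: (1 8 5 4)(2 7 6 3)

r' f r f r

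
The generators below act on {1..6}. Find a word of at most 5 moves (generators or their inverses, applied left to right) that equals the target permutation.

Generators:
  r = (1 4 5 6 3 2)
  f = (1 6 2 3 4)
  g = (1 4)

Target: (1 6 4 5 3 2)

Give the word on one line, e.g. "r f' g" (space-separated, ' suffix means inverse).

f' r' g r' f

  after f': (1 4 3 2 6)
  after r': (2 5 4 6)
  after g: (1 4 6 2 5)
  after r': (2 4 5)(3 6)
  after f: (1 6 4 5 3 2)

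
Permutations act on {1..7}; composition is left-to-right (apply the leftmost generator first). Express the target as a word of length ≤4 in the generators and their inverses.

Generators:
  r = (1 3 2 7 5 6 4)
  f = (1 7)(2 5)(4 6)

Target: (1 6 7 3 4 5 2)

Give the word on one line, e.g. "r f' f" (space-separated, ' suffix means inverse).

r' f f r'

  after r': (1 4 6 5 7 2 3)
  after f: (1 6 2 3 7 5)
  after f: (1 4 6 5 7 2 3)
  after r': (1 6 7 3 4 5 2)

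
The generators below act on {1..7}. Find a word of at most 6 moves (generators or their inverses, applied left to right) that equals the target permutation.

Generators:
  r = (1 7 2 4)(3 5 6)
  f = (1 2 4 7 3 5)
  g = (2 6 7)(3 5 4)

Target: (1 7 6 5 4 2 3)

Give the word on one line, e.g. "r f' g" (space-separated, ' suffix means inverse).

  after g: (2 6 7)(3 5 4)
  after r: (1 7 4 5)(2 3 6)
  after g': (1 6 7 5)(2 4 3)
  after g': (1 2 5)(3 7)
  after r': (1 7 6 5 4 2 3)

g r g' g' r'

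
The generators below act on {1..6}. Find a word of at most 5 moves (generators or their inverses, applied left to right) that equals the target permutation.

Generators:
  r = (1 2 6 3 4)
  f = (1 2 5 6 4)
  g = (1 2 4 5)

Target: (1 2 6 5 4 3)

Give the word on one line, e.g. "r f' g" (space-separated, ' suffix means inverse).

  after f: (1 2 5 6 4)
  after g: (1 4 2)(5 6)
  after r: (3 4 6 5)
  after r: (1 2 6 5 4 3)

f g r r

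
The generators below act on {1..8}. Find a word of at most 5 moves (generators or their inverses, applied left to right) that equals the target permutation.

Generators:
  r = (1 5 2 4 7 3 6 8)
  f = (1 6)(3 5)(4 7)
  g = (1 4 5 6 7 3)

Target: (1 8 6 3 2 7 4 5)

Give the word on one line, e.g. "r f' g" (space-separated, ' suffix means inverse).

f r f'

  after f: (1 6)(3 5)(4 7)
  after r: (1 8)(2 4 3)(5 6)
  after f': (1 8 6 3 2 7 4 5)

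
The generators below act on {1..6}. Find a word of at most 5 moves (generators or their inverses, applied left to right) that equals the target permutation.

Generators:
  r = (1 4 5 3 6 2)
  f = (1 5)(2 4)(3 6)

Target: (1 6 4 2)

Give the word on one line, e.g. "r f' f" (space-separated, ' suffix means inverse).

r' f' r r r

  after r': (1 2 6 3 5 4)
  after f': (1 4 5 2 3)
  after r: (1 5)(2 6)(3 4)
  after r: (1 3 5 4 6)
  after r: (1 6 4 2)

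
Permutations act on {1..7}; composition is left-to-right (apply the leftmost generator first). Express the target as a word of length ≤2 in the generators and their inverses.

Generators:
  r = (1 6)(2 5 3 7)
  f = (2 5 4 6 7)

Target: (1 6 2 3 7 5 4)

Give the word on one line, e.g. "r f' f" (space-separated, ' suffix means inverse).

  after f: (2 5 4 6 7)
  after r: (1 6 2 3 7 5 4)

f r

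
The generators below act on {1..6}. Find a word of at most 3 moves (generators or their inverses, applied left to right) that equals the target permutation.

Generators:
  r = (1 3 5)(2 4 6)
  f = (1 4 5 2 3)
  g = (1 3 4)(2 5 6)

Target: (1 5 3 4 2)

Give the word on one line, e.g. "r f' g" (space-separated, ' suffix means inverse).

  after f: (1 4 5 2 3)
  after f: (1 5 3 4 2)

f f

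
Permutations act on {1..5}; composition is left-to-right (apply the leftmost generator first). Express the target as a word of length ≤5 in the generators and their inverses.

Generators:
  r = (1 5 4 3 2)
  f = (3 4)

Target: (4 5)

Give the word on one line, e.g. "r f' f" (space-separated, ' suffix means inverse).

  after r: (1 5 4 3 2)
  after f': (1 5 3 2)
  after r': (4 5)
  after f: (3 4 5)
  after f: (4 5)

r f' r' f f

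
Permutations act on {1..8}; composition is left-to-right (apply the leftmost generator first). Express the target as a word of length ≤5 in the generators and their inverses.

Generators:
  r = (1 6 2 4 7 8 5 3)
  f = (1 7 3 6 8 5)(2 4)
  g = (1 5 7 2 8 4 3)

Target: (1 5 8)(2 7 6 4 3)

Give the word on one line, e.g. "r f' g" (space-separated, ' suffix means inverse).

  after g: (1 5 7 2 8 4 3)
  after f: (2 5 3 7 4 6 8)
  after r': (1 3 4)(2 8 6 7)
  after r': (1 5 8)(2 7 6 4 3)

g f r' r'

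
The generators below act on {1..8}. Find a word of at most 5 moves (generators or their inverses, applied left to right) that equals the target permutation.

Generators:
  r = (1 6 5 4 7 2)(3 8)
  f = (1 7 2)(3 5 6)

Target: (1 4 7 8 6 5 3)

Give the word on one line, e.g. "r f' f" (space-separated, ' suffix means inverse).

f' r f' f' r'

  after f': (1 2 7)(3 6 5)
  after r: (3 5 8)(4 7 6)
  after f': (1 2 7 5 8 6 4)
  after f': (1 7 3 6 4 2)(5 8)
  after r': (1 4 7 8 6 5 3)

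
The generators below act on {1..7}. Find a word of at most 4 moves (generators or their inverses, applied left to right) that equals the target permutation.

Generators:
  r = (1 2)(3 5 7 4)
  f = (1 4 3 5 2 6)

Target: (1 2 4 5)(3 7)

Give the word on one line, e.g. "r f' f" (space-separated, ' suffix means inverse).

f' r' f'

  after f': (1 6 2 5 3 4)
  after r': (1 6)(2 3 7 5 4)
  after f': (1 2 4 5)(3 7)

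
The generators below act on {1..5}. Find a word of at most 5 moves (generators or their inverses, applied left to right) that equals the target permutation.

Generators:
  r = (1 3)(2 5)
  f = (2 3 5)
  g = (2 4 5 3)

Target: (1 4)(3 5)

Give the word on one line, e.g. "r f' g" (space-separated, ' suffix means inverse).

  after r': (1 3)(2 5)
  after g': (1 5 3)(2 4)
  after r: (1 2 4 5)
  after g: (1 4 3 2 5)
  after r': (1 4)(3 5)

r' g' r g r'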